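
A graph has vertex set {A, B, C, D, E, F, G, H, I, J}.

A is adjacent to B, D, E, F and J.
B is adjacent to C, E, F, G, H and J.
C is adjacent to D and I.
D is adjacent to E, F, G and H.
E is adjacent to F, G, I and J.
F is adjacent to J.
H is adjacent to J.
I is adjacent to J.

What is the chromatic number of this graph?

A, B, E, F, J form a clique, so at least 5 colors are needed.
A valid assignment using 5 colors: A=purple, B=red, C=blue, D=red, E=blue, F=yellow, G=green, H=blue, I=red, J=green. No two adjacent vertices share a color.

5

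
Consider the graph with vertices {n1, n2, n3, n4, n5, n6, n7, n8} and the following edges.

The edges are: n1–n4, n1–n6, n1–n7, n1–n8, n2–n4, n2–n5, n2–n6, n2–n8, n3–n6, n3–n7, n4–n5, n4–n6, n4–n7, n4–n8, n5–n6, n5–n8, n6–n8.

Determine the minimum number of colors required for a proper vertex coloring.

5

n2, n4, n5, n6, n8 are pairwise adjacent (a clique of size 5), so at least 5 colors are needed.
5 colors suffice: color 1 → {n6, n7}; color 2 → {n3, n4}; color 3 → {n8}; color 4 → {n1, n2}; color 5 → {n5}. Each edge has distinct colors on its endpoints.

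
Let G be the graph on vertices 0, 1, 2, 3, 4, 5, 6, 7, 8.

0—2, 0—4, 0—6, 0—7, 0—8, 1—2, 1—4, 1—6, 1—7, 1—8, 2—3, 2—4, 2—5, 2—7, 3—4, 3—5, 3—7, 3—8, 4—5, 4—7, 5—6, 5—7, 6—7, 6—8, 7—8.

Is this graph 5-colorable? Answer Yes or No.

The chromatic number is 5. 2, 3, 4, 5, 7 are mutually adjacent (a clique of size 5), so at least 5 colors are needed.
5 colors suffice: color red → {7}; color blue → {4, 6}; color green → {2, 8}; color yellow → {0, 1, 5}; color purple → {3}.
That is already a proper 5-coloring.

Yes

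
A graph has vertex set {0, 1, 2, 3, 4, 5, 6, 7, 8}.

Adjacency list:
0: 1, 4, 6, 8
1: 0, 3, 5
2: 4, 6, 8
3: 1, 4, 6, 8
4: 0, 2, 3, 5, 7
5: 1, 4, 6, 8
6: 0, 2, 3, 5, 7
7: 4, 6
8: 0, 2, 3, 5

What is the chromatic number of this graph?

2

5 and 8 are adjacent, so at least 2 colors are needed.
2 colors suffice: color red → {1, 4, 6, 8}; color blue → {0, 2, 3, 5, 7}. No two adjacent vertices share a color.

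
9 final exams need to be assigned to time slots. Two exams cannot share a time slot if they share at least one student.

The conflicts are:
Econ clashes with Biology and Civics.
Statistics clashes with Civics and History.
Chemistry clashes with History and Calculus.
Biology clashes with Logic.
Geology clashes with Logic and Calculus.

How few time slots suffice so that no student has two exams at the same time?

3

The cycle Calculus-Chemistry-History-Statistics-Civics-Econ-Biology-Logic-Geology-Calculus has odd length 9, so it cannot be 2-colored; at least 3 time slots are needed.
Using 3 time slots: Econ=2, Statistics=2, Chemistry=2, Biology=1, Geology=3, Civics=1, History=1, Logic=2, Calculus=1. Every pair that conflicts lands in different time slots.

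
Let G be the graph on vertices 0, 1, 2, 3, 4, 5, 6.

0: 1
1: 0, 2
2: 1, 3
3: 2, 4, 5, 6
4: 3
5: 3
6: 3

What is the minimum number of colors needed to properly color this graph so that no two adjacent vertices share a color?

2

2 and 3 are adjacent, so at least 2 colors are needed.
One proper 2-coloring: 0=blue, 1=red, 2=blue, 3=red, 4=blue, 5=blue, 6=blue. No two adjacent vertices share a color.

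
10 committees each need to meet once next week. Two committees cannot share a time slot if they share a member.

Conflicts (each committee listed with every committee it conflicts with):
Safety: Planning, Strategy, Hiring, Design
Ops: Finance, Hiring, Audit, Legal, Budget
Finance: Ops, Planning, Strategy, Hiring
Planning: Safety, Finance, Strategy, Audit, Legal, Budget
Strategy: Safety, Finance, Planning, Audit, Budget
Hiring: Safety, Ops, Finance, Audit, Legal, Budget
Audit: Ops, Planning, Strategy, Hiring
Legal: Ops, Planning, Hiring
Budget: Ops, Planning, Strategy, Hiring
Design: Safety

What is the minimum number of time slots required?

3

Finance, Planning, Strategy are mutually in conflict, so at least 3 time slots are needed.
3 time slots suffice: time slot 1 → {Planning, Hiring, Design}; time slot 2 → {Ops, Strategy}; time slot 3 → {Safety, Finance, Audit, Legal, Budget}. Each listed conflict is separated.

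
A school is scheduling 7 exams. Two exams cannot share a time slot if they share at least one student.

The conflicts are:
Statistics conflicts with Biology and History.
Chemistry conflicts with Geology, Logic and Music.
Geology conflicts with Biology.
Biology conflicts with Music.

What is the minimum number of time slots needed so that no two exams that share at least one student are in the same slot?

Statistics and Biology conflict, so at least 2 time slots are needed.
2 time slots suffice: Statistics=2, Chemistry=1, Geology=2, Biology=1, Logic=2, History=1, Music=2. No two conflicting exams share a time slot.

2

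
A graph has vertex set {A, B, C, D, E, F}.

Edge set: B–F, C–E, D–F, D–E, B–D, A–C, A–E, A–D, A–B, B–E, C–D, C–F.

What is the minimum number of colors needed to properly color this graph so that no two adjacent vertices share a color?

A, B, D, E form a clique, so at least 4 colors are needed.
4 colors suffice: color 1 → {D}; color 2 → {A, F}; color 3 → {B, C}; color 4 → {E}. Each edge has distinct colors on its endpoints.

4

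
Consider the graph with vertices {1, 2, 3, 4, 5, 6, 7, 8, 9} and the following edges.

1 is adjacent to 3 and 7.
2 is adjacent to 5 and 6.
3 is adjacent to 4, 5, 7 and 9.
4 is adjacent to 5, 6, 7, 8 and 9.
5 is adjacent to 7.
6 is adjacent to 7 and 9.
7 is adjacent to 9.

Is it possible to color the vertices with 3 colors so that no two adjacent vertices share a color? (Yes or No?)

4, 6, 7, 9 form a clique, so at least 4 colors are needed.
So 3 colors are not enough.

No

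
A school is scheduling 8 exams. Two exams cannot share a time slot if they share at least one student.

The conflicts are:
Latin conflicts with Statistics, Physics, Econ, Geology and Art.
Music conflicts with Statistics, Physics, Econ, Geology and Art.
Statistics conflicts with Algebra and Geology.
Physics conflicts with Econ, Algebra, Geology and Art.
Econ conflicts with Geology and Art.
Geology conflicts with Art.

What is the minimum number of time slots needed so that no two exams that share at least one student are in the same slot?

5

Latin, Physics, Econ, Geology, Art all conflict with each other, so at least 5 time slots are needed.
Using 5 time slots: Latin=5, Music=5, Statistics=1, Physics=1, Econ=3, Algebra=2, Geology=2, Art=4. Every pair that conflicts lands in different time slots.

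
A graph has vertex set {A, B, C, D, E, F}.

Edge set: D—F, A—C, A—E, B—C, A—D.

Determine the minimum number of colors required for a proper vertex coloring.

2

A and C are adjacent, so at least 2 colors are needed.
2 colors suffice: A=red, B=red, C=blue, D=blue, E=blue, F=red. Every edge joins two different colors.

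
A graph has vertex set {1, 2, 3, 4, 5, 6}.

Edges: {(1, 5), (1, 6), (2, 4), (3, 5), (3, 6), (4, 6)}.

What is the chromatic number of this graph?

2

2 and 4 are adjacent, so at least 2 colors are needed.
A valid assignment using 2 colors: 1=b, 2=a, 3=b, 4=b, 5=a, 6=a. No two adjacent vertices share a color.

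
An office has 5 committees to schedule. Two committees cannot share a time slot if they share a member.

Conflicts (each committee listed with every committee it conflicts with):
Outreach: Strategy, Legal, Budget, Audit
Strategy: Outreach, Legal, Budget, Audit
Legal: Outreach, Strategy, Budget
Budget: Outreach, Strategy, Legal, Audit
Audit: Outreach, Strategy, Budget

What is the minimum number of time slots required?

4

Outreach, Strategy, Legal, Budget all conflict with each other, so at least 4 time slots are needed.
4 time slots suffice: Outreach=2, Strategy=3, Legal=4, Budget=1, Audit=4. Every pair that conflicts lands in different time slots.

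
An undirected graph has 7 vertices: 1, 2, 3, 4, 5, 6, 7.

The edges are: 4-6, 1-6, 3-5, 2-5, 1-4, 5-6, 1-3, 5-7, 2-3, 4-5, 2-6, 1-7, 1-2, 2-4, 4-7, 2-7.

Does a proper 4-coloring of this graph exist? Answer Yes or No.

Yes

The chromatic number is 4. 1, 2, 4, 7 form a clique, so at least 4 colors are needed.
4 colors suffice: color a → {2}; color b → {3, 4}; color c → {1, 5}; color d → {6, 7}.
That is already a proper 4-coloring.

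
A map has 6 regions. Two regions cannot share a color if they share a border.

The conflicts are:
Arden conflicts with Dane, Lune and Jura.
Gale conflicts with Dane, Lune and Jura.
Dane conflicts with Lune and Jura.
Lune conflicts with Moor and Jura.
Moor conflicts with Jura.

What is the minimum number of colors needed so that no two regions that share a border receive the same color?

Arden, Dane, Lune, Jura all conflict with each other, so at least 4 colors are needed.
4 colors suffice: color 1 → {Lune}; color 2 → {Jura}; color 3 → {Dane, Moor}; color 4 → {Arden, Gale}. No two conflicting regions share a color.

4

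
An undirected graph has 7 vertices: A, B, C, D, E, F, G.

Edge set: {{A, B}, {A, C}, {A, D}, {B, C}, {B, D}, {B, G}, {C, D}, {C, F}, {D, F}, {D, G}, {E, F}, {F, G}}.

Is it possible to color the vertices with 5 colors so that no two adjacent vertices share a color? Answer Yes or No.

The chromatic number is 4. A, B, C, D form a clique, so at least 4 colors are needed.
One proper 4-coloring: A=4, B=3, C=2, D=1, E=1, F=3, G=2.
Since 5 ≥ 4, a proper 5-coloring certainly exists.

Yes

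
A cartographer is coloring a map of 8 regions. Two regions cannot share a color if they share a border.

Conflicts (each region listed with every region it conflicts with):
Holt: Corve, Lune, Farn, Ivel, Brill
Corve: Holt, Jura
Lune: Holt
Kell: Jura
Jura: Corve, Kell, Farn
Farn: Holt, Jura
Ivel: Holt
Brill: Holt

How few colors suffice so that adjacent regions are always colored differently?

2

Holt and Ivel conflict, so at least 2 colors are needed.
2 colors suffice: color 1 → {Holt, Jura}; color 2 → {Corve, Lune, Kell, Farn, Ivel, Brill}. Each listed conflict is separated.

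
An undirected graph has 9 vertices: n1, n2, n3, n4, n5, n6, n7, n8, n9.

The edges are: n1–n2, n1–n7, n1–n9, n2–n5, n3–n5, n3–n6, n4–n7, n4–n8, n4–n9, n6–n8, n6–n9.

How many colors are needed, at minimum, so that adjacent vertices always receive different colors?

2

n4 and n8 are adjacent, so at least 2 colors are needed.
2 colors suffice: color R → {n1, n4, n5, n6}; color B → {n2, n3, n7, n8, n9}. Each edge has distinct colors on its endpoints.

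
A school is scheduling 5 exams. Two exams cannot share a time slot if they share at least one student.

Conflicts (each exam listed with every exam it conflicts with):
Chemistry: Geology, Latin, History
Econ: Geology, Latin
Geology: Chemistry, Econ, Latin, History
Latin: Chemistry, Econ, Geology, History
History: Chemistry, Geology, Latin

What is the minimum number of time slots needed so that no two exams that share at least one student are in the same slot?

4

Chemistry, Geology, Latin, History pairwise conflict, so at least 4 time slots are needed.
4 time slots suffice: time slot 1 → {Latin}; time slot 2 → {Geology}; time slot 3 → {Chemistry, Econ}; time slot 4 → {History}. Each listed conflict is separated.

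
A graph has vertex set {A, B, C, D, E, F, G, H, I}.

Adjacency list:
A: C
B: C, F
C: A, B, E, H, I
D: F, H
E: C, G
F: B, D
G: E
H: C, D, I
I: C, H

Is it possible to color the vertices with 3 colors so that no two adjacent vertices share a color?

The chromatic number is 3. C, H, I are pairwise adjacent, so at least 3 colors are needed.
A valid assignment using 3 colors: A=2, B=2, C=1, D=1, E=2, F=3, G=1, H=2, I=3.
That is already a proper 3-coloring.

Yes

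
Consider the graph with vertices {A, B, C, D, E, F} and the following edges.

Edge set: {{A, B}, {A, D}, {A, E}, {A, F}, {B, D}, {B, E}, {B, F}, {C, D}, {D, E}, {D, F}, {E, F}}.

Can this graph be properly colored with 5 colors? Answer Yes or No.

The chromatic number is 5. A, B, D, E, F form a clique, so at least 5 colors are needed.
5 colors suffice: color 1 → {D}; color 2 → {A, C}; color 3 → {F}; color 4 → {B}; color 5 → {E}.
That is already a proper 5-coloring.

Yes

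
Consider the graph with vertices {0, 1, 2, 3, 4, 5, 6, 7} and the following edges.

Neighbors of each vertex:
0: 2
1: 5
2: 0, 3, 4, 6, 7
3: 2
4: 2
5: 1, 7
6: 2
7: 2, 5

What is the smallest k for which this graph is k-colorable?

2 and 4 are adjacent, so at least 2 colors are needed.
One proper 2-coloring: 0=blue, 1=blue, 2=red, 3=blue, 4=blue, 5=red, 6=blue, 7=blue. Every edge joins two different colors.

2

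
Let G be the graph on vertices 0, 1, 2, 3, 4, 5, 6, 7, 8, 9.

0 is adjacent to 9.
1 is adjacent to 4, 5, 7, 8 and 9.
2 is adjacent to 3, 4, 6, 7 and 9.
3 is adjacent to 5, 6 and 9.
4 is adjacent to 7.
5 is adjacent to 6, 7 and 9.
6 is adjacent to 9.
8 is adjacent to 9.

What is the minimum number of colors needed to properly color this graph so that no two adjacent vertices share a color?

3, 5, 6, 9 are pairwise adjacent (a clique of size 4), so at least 4 colors are needed.
4 colors suffice: 0=b, 1=b, 2=c, 3=d, 4=d, 5=c, 6=b, 7=a, 8=c, 9=a. Every edge joins two different colors.

4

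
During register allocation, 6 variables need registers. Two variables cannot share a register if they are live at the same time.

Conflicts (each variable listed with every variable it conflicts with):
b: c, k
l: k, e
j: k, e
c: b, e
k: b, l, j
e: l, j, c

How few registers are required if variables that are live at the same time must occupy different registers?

The cycle c-e-l-k-b-c has odd length 5, so it cannot be 2-colored; at least 3 registers are needed.
3 registers suffice: b=2, l=2, j=2, c=3, k=1, e=1. Every pair that conflicts lands in different registers.

3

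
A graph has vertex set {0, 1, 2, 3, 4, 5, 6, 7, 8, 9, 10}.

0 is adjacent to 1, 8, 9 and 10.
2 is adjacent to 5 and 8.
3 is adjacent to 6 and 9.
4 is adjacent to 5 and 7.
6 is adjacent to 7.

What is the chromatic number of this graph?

3

The cycle 2-5-4-7-6-3-9-0-8-2 has odd length 9, so it cannot be 2-colored; at least 3 colors are needed.
3 colors suffice: color red → {0, 5, 6}; color blue → {1, 4, 8, 9, 10}; color green → {2, 3, 7}. Every edge joins two different colors.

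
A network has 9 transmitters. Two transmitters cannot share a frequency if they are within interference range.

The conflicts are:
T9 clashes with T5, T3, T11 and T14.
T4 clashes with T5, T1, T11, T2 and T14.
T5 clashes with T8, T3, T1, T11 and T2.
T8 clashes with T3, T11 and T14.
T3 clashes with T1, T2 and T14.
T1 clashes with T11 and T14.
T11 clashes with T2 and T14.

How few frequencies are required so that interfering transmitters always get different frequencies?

T4, T5, T11, T2 are mutually in conflict, so at least 4 frequencies are needed.
4 frequencies suffice: T9=3, T4=3, T5=2, T8=3, T3=1, T1=4, T11=1, T2=4, T14=2. No two conflicting transmitters share a frequency.

4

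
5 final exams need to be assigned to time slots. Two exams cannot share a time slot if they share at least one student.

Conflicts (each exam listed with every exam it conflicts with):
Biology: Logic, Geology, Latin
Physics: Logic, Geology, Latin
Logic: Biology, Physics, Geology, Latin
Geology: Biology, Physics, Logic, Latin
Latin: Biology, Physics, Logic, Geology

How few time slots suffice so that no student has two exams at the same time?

4

Physics, Logic, Geology, Latin pairwise conflict, so at least 4 time slots are needed.
4 time slots suffice: time slot 1 → {Geology}; time slot 2 → {Logic}; time slot 3 → {Latin}; time slot 4 → {Biology, Physics}. No two conflicting exams share a time slot.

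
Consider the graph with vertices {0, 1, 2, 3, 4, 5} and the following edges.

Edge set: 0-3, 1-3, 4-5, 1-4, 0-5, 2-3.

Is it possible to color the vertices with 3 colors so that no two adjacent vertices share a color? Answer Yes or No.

Yes

The chromatic number is 3. The cycle 5-4-1-3-0-5 has odd length 5, so it cannot be 2-colored; at least 3 colors are needed.
3 colors suffice: color red → {3, 4}; color blue → {0, 1, 2}; color green → {5}.
That is already a proper 3-coloring.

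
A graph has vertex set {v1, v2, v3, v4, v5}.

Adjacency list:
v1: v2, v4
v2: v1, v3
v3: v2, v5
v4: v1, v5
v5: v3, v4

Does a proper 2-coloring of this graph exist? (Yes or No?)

The cycle v4-v1-v2-v3-v5-v4 has odd length 5, so it cannot be 2-colored; at least 3 colors are needed.
So 2 colors are not enough.

No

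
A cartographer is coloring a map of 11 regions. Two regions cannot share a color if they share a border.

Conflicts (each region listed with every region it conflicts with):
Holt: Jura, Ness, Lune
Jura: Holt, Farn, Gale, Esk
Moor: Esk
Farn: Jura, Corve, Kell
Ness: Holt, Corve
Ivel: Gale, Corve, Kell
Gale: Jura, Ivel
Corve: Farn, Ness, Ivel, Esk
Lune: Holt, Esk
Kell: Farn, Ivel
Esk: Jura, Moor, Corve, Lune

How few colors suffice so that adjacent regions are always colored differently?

3

The cycle Jura-Gale-Ivel-Corve-Farn-Jura has odd length 5, so it cannot be 2-colored; at least 3 colors are needed.
3 colors suffice: color 1 → {Jura, Moor, Corve, Lune, Kell}; color 2 → {Holt, Farn, Ivel, Esk}; color 3 → {Ness, Gale}. No two conflicting regions share a color.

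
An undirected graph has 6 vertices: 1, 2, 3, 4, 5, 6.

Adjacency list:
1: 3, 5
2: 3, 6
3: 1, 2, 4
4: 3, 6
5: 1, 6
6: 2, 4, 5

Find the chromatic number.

The cycle 3-4-6-5-1-3 has odd length 5, so it cannot be 2-colored; at least 3 colors are needed.
3 colors suffice: color red → {3, 6}; color blue → {1, 2, 4}; color green → {5}. No two adjacent vertices share a color.

3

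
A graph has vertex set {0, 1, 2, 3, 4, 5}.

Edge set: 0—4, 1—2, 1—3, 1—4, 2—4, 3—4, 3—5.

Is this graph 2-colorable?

1, 2, 4 are pairwise adjacent, so at least 3 colors are needed.
So 2 colors are not enough.

No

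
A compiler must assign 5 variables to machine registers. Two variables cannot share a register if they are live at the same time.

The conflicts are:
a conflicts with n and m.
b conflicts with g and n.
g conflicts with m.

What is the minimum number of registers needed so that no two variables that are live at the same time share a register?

The cycle m-a-n-b-g-m has odd length 5, so it cannot be 2-colored; at least 3 registers are needed.
3 registers suffice: register 1 → {g, n}; register 2 → {a, b}; register 3 → {m}. No two conflicting variables share a register.

3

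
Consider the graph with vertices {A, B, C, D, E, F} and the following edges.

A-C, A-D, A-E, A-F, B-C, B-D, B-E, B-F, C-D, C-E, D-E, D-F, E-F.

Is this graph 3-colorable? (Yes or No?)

A, D, E, F form a clique, so at least 4 colors are needed.
So 3 colors are not enough.

No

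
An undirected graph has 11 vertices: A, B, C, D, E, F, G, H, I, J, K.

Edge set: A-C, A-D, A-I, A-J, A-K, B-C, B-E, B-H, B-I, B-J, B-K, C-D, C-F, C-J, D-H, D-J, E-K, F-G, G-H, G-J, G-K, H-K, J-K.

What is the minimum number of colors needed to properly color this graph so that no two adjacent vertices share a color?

4

A, C, D, J are mutually adjacent (a clique of size 4), so at least 4 colors are needed.
One proper 4-coloring: A=2, B=2, C=1, D=4, E=3, F=3, G=2, H=3, I=1, J=3, K=1. No two adjacent vertices share a color.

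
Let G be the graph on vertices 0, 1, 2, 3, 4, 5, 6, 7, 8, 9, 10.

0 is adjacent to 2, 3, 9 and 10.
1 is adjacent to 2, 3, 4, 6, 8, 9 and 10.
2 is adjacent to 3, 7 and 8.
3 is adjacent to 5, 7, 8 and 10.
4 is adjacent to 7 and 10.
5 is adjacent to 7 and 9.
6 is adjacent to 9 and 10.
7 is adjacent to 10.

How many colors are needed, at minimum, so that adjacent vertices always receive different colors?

4

1, 2, 3, 8 are mutually adjacent (a clique of size 4), so at least 4 colors are needed.
4 colors suffice: color red → {0, 1, 7}; color blue → {3, 4, 9}; color green → {2, 5, 10}; color yellow → {6, 8}. Each edge has distinct colors on its endpoints.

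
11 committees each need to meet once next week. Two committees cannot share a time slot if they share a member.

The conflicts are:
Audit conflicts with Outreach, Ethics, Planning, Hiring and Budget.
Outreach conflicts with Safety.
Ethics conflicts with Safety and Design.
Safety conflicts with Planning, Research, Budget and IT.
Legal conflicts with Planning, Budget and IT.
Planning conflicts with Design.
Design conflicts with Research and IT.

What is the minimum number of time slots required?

2

Legal and IT conflict, so at least 2 time slots are needed.
A valid assignment using 2 time slots: Audit=1, Outreach=2, Ethics=2, Safety=1, Legal=1, Planning=2, Design=1, Hiring=2, Research=2, Budget=2, IT=2. Every pair that conflicts lands in different time slots.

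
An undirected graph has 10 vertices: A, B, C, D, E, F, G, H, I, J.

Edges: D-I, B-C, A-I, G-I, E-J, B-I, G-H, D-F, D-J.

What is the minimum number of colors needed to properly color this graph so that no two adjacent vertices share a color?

E and J are adjacent, so at least 2 colors are needed.
One proper 2-coloring: A=2, B=2, C=1, D=2, E=2, F=1, G=2, H=1, I=1, J=1. Each edge has distinct colors on its endpoints.

2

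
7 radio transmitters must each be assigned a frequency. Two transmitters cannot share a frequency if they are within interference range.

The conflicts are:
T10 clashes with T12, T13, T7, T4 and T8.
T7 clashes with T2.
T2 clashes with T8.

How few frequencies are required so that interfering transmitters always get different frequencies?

2

T2 and T8 conflict, so at least 2 frequencies are needed.
A valid assignment using 2 frequencies: T10=1, T12=2, T13=2, T7=2, T4=2, T2=1, T8=2. Every pair that conflicts lands in different frequencies.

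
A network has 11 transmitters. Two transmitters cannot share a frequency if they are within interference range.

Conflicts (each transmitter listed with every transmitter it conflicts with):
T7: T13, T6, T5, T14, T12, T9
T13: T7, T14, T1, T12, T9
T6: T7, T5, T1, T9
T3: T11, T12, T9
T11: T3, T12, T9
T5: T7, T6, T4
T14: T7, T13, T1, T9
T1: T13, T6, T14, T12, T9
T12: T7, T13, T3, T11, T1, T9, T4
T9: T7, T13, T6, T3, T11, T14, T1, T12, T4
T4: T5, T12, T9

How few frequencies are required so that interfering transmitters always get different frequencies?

4

T3, T11, T12, T9 are mutually in conflict, so at least 4 frequencies are needed.
4 frequencies suffice: frequency 1 → {T5, T9}; frequency 2 → {T6, T14, T12}; frequency 3 → {T7, T3, T1, T4}; frequency 4 → {T13, T11}. No two conflicting transmitters share a frequency.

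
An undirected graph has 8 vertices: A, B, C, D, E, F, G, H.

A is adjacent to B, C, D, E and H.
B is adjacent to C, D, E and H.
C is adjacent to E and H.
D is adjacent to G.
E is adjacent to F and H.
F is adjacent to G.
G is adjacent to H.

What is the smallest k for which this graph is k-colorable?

5

A, B, C, E, H are pairwise adjacent (a clique of size 5), so at least 5 colors are needed.
5 colors suffice: A=blue, B=yellow, C=purple, D=red, E=red, F=green, G=blue, H=green. Each edge has distinct colors on its endpoints.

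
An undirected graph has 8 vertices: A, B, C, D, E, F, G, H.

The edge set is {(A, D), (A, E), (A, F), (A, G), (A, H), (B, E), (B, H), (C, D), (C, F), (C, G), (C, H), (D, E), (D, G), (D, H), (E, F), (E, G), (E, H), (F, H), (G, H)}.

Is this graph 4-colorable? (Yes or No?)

A, D, E, G, H form a clique, so at least 5 colors are needed.
So 4 colors are not enough.

No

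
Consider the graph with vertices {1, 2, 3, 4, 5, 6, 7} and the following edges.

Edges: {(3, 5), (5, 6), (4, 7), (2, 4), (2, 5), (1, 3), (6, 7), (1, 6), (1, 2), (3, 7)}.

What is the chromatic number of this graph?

The cycle 4-7-3-5-2-4 has odd length 5, so it cannot be 2-colored; at least 3 colors are needed.
3 colors suffice: color red → {2, 3, 6}; color blue → {1, 5, 7}; color green → {4}. Each edge has distinct colors on its endpoints.

3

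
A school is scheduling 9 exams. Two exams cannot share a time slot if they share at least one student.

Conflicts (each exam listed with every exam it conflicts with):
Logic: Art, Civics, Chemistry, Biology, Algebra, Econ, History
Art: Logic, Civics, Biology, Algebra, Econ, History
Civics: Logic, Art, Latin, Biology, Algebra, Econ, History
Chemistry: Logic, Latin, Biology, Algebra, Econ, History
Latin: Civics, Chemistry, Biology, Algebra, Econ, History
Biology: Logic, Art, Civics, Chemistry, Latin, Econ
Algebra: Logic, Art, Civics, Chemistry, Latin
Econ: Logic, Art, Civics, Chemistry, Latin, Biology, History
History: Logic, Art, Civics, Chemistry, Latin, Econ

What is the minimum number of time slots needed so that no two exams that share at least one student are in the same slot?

5

Logic, Art, Civics, Biology, Econ all conflict with each other, so at least 5 time slots are needed.
5 time slots suffice: Logic=3, Art=4, Civics=2, Chemistry=2, Latin=3, Biology=5, Algebra=1, Econ=1, History=5. Every pair that conflicts lands in different time slots.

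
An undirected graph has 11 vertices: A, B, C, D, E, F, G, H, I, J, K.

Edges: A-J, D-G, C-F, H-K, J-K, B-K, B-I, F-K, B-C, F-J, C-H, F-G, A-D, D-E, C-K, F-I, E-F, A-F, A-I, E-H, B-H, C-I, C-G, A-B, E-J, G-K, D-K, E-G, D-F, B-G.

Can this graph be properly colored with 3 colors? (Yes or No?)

No

B, C, H, K form a clique, so at least 4 colors are needed.
So 3 colors are not enough.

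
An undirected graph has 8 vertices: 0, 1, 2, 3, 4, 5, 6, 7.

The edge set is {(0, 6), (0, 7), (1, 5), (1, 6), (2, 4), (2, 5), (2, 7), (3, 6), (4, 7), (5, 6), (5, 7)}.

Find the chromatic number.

2, 5, 7 form a triangle, so at least 3 colors are needed.
One proper 3-coloring: 0=blue, 1=green, 2=green, 3=blue, 4=blue, 5=blue, 6=red, 7=red. Every edge joins two different colors.

3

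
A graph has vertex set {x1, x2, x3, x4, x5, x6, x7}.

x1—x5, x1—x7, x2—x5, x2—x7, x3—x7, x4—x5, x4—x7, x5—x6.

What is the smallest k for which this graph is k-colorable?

x4 and x5 are adjacent, so at least 2 colors are needed.
A valid assignment using 2 colors: x1=2, x2=2, x3=2, x4=2, x5=1, x6=2, x7=1. No two adjacent vertices share a color.

2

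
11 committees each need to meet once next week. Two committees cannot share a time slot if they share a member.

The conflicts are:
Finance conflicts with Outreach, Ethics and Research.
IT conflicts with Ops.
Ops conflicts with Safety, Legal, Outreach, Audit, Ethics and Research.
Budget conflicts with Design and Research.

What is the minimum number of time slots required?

Finance and Ethics conflict, so at least 2 time slots are needed.
2 time slots suffice: Finance=1, IT=2, Ops=1, Safety=2, Budget=1, Legal=2, Design=2, Outreach=2, Audit=2, Ethics=2, Research=2. Each listed conflict is separated.

2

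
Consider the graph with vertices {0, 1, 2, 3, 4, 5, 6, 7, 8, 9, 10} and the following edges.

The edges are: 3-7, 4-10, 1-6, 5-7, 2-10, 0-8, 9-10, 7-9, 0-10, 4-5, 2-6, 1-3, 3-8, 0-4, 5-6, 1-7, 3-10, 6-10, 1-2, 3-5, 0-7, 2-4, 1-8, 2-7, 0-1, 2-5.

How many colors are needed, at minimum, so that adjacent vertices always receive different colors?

0, 1, 8 are mutually adjacent, so at least 3 colors are needed.
One proper 3-coloring: 0=b, 1=a, 2=b, 3=b, 4=c, 5=a, 6=c, 7=c, 8=c, 9=b, 10=a. Each edge has distinct colors on its endpoints.

3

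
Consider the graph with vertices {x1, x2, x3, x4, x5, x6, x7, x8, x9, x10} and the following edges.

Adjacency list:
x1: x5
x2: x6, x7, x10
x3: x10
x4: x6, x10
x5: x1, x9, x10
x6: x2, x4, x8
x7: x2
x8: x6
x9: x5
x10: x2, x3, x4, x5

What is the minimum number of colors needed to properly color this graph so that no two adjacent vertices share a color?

2

x2 and x6 are adjacent, so at least 2 colors are needed.
One proper 2-coloring: x1=1, x2=2, x3=2, x4=2, x5=2, x6=1, x7=1, x8=2, x9=1, x10=1. No two adjacent vertices share a color.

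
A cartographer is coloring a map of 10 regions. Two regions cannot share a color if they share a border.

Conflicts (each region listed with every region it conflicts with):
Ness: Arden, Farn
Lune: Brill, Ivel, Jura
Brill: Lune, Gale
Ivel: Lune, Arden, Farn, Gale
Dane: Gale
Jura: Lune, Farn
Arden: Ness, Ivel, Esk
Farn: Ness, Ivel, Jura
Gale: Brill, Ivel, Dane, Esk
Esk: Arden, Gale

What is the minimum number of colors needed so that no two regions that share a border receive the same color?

Ness and Arden conflict, so at least 2 colors are needed.
A valid assignment using 2 colors: Ness=2, Lune=1, Brill=2, Ivel=2, Dane=2, Jura=2, Arden=1, Farn=1, Gale=1, Esk=2. Each listed conflict is separated.

2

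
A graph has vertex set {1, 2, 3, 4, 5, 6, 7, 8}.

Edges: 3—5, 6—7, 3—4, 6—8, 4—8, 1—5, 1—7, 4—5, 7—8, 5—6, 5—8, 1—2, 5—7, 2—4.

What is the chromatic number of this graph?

4

5, 6, 7, 8 are mutually adjacent (a clique of size 4), so at least 4 colors are needed.
4 colors suffice: 1=blue, 2=red, 3=blue, 4=green, 5=red, 6=yellow, 7=green, 8=blue. Every edge joins two different colors.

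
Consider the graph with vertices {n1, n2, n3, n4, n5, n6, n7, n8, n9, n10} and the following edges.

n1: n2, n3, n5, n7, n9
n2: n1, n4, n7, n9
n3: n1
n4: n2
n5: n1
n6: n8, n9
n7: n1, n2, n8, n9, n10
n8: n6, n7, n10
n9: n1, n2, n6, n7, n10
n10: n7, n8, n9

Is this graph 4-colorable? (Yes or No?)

The chromatic number is 4. n1, n2, n7, n9 form a clique, so at least 4 colors are needed.
4 colors suffice: color R → {n3, n4, n5, n6, n7}; color B → {n1, n10}; color G → {n8, n9}; color Y → {n2}.
That is already a proper 4-coloring.

Yes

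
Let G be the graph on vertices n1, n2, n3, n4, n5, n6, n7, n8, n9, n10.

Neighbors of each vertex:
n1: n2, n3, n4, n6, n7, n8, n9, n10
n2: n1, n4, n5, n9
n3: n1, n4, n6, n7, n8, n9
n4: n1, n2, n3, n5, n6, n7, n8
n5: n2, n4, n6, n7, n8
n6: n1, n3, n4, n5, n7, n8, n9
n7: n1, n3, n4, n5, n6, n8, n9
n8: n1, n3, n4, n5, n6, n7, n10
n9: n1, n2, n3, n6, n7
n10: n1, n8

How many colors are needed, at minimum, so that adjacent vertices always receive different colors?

n1, n3, n4, n6, n7, n8 are mutually adjacent (a clique of size 6), so at least 6 colors are needed.
6 colors suffice: color 1 → {n1, n5}; color 2 → {n4, n9, n10}; color 3 → {n2, n7}; color 4 → {n8}; color 5 → {n6}; color 6 → {n3}. No two adjacent vertices share a color.

6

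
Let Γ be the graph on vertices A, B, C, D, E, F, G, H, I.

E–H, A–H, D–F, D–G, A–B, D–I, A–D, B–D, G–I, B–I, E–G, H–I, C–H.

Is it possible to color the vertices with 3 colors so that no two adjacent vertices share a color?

Yes

The chromatic number is 3. D, G, I form a triangle, so at least 3 colors are needed.
3 colors suffice: color 1 → {D, H}; color 2 → {A, C, E, F, I}; color 3 → {B, G}.
That is already a proper 3-coloring.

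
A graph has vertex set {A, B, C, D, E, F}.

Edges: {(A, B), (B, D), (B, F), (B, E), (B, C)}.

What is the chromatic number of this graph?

2

B and C are adjacent, so at least 2 colors are needed.
2 colors suffice: color 1 → {B}; color 2 → {A, C, D, E, F}. Each edge has distinct colors on its endpoints.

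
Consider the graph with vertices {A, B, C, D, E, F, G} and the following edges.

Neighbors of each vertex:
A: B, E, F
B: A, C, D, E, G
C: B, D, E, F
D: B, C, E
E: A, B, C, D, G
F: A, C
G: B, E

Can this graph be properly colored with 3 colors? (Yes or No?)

B, C, D, E are pairwise adjacent (a clique of size 4), so at least 4 colors are needed.
So 3 colors are not enough.

No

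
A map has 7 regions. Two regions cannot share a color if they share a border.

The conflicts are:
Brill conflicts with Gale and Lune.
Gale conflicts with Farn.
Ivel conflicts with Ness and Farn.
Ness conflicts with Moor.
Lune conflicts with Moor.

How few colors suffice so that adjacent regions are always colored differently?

The cycle Moor-Ness-Ivel-Farn-Gale-Brill-Lune-Moor has odd length 7, so it cannot be 2-colored; at least 3 colors are needed.
A valid assignment using 3 colors: Brill=1, Gale=2, Ivel=2, Ness=3, Lune=2, Farn=1, Moor=1. No two conflicting regions share a color.

3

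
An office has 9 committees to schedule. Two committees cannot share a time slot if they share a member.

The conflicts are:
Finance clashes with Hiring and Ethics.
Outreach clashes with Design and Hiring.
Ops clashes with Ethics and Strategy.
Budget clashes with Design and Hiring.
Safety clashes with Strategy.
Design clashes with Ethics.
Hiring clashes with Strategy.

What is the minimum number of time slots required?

The cycle Finance-Hiring-Strategy-Ops-Ethics-Finance has odd length 5, so it cannot be 2-colored; at least 3 time slots are needed.
3 time slots suffice: time slot 1 → {Ops, Safety, Design, Hiring}; time slot 2 → {Outreach, Budget, Ethics, Strategy}; time slot 3 → {Finance}. Each listed conflict is separated.

3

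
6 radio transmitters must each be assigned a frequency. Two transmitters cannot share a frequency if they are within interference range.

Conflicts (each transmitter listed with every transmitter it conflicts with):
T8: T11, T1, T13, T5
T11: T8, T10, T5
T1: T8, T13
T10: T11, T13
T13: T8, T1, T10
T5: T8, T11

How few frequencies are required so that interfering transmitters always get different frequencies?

T8, T11, T5 pairwise conflict, so at least 3 frequencies are needed.
Using 3 frequencies: T8=1, T11=2, T1=3, T10=1, T13=2, T5=3. Every pair that conflicts lands in different frequencies.

3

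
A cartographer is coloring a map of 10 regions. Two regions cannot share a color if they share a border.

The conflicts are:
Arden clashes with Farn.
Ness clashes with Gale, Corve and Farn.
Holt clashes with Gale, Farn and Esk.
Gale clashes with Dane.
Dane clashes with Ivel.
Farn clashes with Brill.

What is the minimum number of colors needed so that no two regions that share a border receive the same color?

2

Arden and Farn conflict, so at least 2 colors are needed.
2 colors suffice: color 1 → {Gale, Corve, Farn, Ivel, Esk}; color 2 → {Arden, Ness, Holt, Dane, Brill}. Each listed conflict is separated.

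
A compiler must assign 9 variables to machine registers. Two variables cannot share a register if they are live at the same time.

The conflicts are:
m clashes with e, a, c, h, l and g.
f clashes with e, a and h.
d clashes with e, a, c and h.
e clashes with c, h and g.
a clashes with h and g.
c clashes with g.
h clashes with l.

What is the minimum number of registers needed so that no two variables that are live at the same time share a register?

m, e, c, g all conflict with each other, so at least 4 registers are needed.
A valid assignment using 4 registers: m=3, f=3, d=3, e=1, a=1, c=4, h=2, l=1, g=2. No two conflicting variables share a register.

4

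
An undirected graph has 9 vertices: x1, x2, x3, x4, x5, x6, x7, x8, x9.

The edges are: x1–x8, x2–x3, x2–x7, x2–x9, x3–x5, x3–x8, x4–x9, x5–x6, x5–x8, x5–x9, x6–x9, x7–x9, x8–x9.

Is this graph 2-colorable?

No

x5, x6, x9 form a triangle, so at least 3 colors are needed.
So 2 colors are not enough.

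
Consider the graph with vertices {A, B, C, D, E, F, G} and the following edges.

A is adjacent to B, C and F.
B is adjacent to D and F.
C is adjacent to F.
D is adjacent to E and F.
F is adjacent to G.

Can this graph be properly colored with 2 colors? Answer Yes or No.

No

A, C, F are mutually adjacent, so at least 3 colors are needed.
So 2 colors are not enough.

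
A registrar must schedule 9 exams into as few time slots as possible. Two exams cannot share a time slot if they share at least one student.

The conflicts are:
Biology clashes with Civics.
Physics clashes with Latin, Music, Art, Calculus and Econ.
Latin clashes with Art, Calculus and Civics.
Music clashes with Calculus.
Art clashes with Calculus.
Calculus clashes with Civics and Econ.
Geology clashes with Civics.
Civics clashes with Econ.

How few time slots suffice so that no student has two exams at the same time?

Physics, Latin, Art, Calculus are mutually in conflict, so at least 4 time slots are needed.
A valid assignment using 4 time slots: Biology=1, Physics=2, Latin=3, Music=3, Art=4, Calculus=1, Geology=1, Civics=2, Econ=3. Each listed conflict is separated.

4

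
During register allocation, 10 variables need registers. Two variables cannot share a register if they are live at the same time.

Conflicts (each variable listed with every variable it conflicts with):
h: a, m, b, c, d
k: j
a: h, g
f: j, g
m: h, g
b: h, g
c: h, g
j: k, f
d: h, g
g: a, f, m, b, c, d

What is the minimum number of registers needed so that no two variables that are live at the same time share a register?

2

f and j conflict, so at least 2 registers are needed.
2 registers suffice: register 1 → {h, j, g}; register 2 → {k, a, f, m, b, c, d}. Every pair that conflicts lands in different registers.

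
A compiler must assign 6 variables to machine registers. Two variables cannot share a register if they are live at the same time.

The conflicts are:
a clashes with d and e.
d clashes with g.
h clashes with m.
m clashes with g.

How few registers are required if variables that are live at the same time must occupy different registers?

d and g conflict, so at least 2 registers are needed.
Using 2 registers: a=2, d=1, h=2, m=1, e=1, g=2. Each listed conflict is separated.

2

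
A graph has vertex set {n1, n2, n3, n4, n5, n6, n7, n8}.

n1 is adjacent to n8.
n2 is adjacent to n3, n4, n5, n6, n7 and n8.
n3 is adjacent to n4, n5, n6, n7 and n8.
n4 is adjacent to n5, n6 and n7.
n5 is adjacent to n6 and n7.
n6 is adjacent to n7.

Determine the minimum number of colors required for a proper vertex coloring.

6

n2, n3, n4, n5, n6, n7 are pairwise adjacent (a clique of size 6), so at least 6 colors are needed.
6 colors suffice: color 1 → {n1, n3}; color 2 → {n2}; color 3 → {n7, n8}; color 4 → {n6}; color 5 → {n4}; color 6 → {n5}. No two adjacent vertices share a color.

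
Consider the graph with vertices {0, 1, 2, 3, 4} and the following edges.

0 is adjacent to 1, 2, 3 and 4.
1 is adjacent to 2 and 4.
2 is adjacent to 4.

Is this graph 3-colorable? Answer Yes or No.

No

0, 1, 2, 4 are mutually adjacent (a clique of size 4), so at least 4 colors are needed.
So 3 colors are not enough.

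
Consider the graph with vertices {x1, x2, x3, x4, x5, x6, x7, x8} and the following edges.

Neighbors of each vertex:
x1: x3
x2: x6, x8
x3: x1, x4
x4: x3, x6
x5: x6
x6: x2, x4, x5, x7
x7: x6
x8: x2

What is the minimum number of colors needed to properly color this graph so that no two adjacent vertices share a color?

2

x6 and x7 are adjacent, so at least 2 colors are needed.
2 colors suffice: color 1 → {x3, x6, x8}; color 2 → {x1, x2, x4, x5, x7}. No two adjacent vertices share a color.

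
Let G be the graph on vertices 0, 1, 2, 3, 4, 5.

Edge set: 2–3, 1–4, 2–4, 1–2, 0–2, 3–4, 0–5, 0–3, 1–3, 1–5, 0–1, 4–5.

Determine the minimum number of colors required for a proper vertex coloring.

4

0, 1, 2, 3 form a clique, so at least 4 colors are needed.
4 colors suffice: color a → {1}; color b → {3, 5}; color c → {2}; color d → {0, 4}. Every edge joins two different colors.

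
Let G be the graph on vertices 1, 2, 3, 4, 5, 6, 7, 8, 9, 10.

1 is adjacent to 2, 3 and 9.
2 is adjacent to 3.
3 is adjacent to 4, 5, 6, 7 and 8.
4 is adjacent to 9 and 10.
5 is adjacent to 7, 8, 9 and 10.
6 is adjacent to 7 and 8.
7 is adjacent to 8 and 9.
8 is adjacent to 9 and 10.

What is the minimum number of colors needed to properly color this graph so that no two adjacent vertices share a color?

3, 6, 7, 8 are pairwise adjacent (a clique of size 4), so at least 4 colors are needed.
4 colors suffice: color red → {3, 9, 10}; color blue → {1, 4, 8}; color green → {2, 7}; color yellow → {5, 6}. No two adjacent vertices share a color.

4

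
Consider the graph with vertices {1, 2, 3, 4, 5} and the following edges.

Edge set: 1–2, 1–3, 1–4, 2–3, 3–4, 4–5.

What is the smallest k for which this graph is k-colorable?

3

1, 2, 3 are mutually adjacent, so at least 3 colors are needed.
3 colors suffice: 1=blue, 2=red, 3=green, 4=red, 5=blue. Every edge joins two different colors.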